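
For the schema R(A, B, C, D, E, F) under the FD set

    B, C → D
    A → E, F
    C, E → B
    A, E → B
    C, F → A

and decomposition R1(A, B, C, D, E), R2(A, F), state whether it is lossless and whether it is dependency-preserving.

lossless but not dependency-preserving

Lossless test: (A)⁺ = {A, B, E, F}, which contains all of one fragment — lossless.
Dependency preservation: the restricted closure of {C, F} across the fragments never reaches {A}, so C, F → A cannot be enforced without a join — not preserved.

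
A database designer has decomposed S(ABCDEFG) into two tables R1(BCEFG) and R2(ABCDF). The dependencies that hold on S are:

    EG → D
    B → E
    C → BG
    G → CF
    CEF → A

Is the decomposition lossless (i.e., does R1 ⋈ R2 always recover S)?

Yes

Common attributes: R1 ∩ R2 = {BCF}.
Closure of {BCF}: B → E applies, adding E; C → BG applies, adding G; CEF → A applies, adding A; EG → D applies, adding D. So (BCF)⁺ = {ABCDEFG}.
This closure contains every attribute of R1, so R1 ∩ R2 → R1. The join is lossless.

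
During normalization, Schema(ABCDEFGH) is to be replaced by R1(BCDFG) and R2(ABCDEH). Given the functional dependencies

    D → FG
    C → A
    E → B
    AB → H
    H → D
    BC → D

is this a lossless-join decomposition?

Common attributes: R1 ∩ R2 = {BCD}.
Closure of {BCD}: D → FG applies, adding FG; C → A applies, adding A; AB → H applies, adding H. So (BCD)⁺ = {ABCDFGH}.
This closure contains every attribute of R1, so R1 ∩ R2 → R1. The join is lossless.

Yes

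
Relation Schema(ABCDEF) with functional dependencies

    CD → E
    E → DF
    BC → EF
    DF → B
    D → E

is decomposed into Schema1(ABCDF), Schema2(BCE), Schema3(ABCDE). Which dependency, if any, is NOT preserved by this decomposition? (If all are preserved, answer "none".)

CD → E lies within Schema3.
E → DF: restricted closure across fragments reaches DF.
BC → EF: restricted closure across fragments reaches EF.
DF → B lies within Schema1.
D → E lies within Schema3.
Every dependency is enforceable on the fragments, so the decomposition is dependency-preserving.

none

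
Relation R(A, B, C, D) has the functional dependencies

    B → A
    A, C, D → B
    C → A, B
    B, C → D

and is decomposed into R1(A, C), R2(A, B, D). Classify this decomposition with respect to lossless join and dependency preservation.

Lossless test: (A)⁺ = {A}, which is a superkey of neither fragment — lossy.
Dependency preservation: the restricted closure of {A, C, D} across the fragments never reaches {B}, so A, C, D → B cannot be enforced without a join — not preserved.

lossy and not dependency-preserving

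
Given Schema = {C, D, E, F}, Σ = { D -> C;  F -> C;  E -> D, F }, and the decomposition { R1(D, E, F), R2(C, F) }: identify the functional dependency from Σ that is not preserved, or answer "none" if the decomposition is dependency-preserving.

D -> C

Check D → C: no single fragment contains all of {C, D}, and the restricted closure of {D} across the fragments never reaches {C}.
F → C is preserved.
E → D, F is preserved.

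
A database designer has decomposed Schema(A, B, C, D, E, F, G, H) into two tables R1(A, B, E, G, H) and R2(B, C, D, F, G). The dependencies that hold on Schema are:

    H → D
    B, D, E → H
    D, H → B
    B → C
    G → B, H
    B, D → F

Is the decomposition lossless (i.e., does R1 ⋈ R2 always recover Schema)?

Common attributes: R1 ∩ R2 = {B, G}.
Closure of {B, G}: B → C applies, adding C; G → B, H applies, adding H; H → D applies, adding D; B, D → F applies, adding F. So (B, G)⁺ = {B, C, D, F, G, H}.
This closure contains every attribute of R2, so R1 ∩ R2 → R2. The join is lossless.

Yes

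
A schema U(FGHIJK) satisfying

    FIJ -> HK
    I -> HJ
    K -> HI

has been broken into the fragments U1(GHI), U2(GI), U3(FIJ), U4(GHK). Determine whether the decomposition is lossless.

Chase test. Columns are FGHIJK; row i has aⱼ where attribute j ∈ Ui, else bᵢⱼ.
Initial tableau (one row per fragment):
  row 1: b11 a2 a3 a4 b15 b16
  row 2: b21 a2 b23 a4 b25 b26
  row 3: a1 b32 b33 a4 a5 b36
  row 4: b41 a2 a3 b44 b45 a6
Rows 1 and 2 agree on I; apply I→HJ and equate their HJ entries.
Rows 1 and 3 agree on I; apply I→HJ and equate their HJ entries.
No row becomes fully distinguished — the join is lossy.

No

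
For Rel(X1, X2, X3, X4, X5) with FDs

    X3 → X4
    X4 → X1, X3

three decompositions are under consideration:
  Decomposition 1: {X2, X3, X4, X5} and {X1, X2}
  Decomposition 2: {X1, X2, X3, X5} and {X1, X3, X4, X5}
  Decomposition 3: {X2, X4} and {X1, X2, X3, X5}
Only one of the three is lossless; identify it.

Decomposition 2

Decomposition 1: common = {X2}, closure = {X2} → lossy.
Decomposition 2: common = {X1, X3, X5}, closure = {X1, X3, X4, X5} → lossless.
Decomposition 3: common = {X2}, closure = {X2} → lossy.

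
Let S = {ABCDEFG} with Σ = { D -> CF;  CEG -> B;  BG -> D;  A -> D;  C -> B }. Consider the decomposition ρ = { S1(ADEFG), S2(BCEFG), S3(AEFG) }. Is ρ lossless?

Chase test. Columns are ABCDEFG; row i has aⱼ where attribute j ∈ Si, else bᵢⱼ.
Initial tableau (one row per fragment):
  row 1: a1 b12 b13 a4 a5 a6 a7
  row 2: b21 a2 a3 b24 a5 a6 a7
  row 3: a1 b32 b33 b34 a5 a6 a7
Rows 1 and 3 agree on A; apply A→D and equate their D entries.
Rows 1 and 3 agree on D; apply D→CF and equate their CF entries.
Rows 1 and 3 agree on CEG; apply CEG→B and equate their B entries.
No row becomes fully distinguished — the join is lossy.

No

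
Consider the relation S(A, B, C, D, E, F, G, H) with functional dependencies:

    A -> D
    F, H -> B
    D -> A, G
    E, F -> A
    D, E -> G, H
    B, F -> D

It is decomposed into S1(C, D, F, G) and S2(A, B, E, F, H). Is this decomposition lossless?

Common attributes: S1 ∩ S2 = {F}.
No dependency enlarges {F}, so (F)⁺ = {F}.
The closure contains neither all of S1 = {C, D, F, G} nor all of S2 = {A, B, E, F, H}, so the common attributes are not a superkey of either fragment. The join is lossy.

No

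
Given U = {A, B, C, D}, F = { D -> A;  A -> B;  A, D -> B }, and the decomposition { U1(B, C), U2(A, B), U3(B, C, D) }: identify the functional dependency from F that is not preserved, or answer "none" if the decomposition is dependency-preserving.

Check D → A: no single fragment contains all of {A, D}, and the restricted closure of {D} across the fragments never reaches {A}.
A → B is preserved.
A, D → B is preserved.

D -> A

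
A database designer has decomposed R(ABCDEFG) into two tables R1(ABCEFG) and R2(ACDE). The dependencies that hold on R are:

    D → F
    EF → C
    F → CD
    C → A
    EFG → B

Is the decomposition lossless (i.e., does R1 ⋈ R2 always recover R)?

Common attributes: R1 ∩ R2 = {ACE}.
No dependency enlarges {ACE}, so (ACE)⁺ = {ACE}.
The closure contains neither all of R1 = {ABCEFG} nor all of R2 = {ACDE}, so the common attributes are not a superkey of either fragment. The join is lossy.

No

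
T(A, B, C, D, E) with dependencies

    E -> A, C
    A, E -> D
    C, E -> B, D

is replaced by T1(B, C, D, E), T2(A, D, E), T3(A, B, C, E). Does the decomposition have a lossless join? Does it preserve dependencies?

lossless and dependency-preserving

Lossless test (chase): Rows 1 and 2 agree on E; apply E→A, C and equate their A, C entries. Rows 1 and 3 agree on A, E; apply A, E→D and equate their D entries. Rows 1 and 2 agree on C, E; apply C, E→B, D and equate their B, D entries. Row 1 is now all distinguished symbols — the join is lossless.
Dependency preservation: every FD's attributes lie within a single fragment, so each can be enforced locally — preserved.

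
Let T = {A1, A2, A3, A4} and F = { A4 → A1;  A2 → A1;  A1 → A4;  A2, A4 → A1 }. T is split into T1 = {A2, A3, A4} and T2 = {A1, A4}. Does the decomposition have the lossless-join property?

Common attributes: T1 ∩ T2 = {A4}.
Closure of {A4}: A4 → A1 applies, adding A1. So (A4)⁺ = {A1, A4}.
This closure contains every attribute of T2, so T1 ∩ T2 → T2. The join is lossless.

Yes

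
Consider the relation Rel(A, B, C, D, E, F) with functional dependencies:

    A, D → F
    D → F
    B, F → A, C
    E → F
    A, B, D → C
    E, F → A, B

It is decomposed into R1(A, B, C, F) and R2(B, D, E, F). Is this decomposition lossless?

Common attributes: R1 ∩ R2 = {B, F}.
Closure of {B, F}: B, F → A, C applies, adding A, C. So (B, F)⁺ = {A, B, C, F}.
This closure contains every attribute of R1, so R1 ∩ R2 → R1. The join is lossless.

Yes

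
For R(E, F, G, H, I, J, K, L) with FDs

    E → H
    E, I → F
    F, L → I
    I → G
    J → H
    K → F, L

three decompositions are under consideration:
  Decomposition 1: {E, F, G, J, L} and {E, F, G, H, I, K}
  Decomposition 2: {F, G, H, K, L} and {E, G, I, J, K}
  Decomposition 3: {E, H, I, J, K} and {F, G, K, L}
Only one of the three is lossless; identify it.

Decomposition 1: common = {E, F, G}, closure = {E, F, G, H} → lossy.
Decomposition 2: common = {G, K}, closure = {F, G, I, K, L} → lossy.
Decomposition 3: common = {K}, closure = {F, G, I, K, L} → lossless.

Decomposition 3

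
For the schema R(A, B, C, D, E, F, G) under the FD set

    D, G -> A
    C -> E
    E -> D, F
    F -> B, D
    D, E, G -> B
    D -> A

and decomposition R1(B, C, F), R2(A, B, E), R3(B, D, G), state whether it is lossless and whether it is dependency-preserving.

lossy and not dependency-preserving

Lossless test (chase): applying each FD to every pair of rows produces no changes in the tableau, so no row becomes fully distinguished — the join is lossy.
Dependency preservation: the restricted closure of {D, G} across the fragments never reaches {A}, so D, G → A cannot be enforced without a join — not preserved.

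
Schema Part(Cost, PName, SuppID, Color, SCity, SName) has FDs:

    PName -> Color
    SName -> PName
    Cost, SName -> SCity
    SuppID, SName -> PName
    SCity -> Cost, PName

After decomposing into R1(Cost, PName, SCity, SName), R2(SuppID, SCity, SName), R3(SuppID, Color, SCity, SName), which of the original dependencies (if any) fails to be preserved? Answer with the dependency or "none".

Check PName → Color: no single fragment contains all of {PName, Color}, and the restricted closure of {PName} across the fragments never reaches {Color}.
SName → PName is preserved.
Cost, SName → SCity is preserved.
SuppID, SName → PName is preserved.
SCity → Cost, PName is preserved.

PName -> Color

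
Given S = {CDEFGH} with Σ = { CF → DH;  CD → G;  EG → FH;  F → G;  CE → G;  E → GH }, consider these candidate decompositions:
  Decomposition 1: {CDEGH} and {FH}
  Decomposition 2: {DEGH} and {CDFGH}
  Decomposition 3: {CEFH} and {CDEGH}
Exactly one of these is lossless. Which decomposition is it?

Decomposition 1: common = {H}, closure = {H} → lossy.
Decomposition 2: common = {DGH}, closure = {DGH} → lossy.
Decomposition 3: common = {CEH}, closure = {CDEFGH} → lossless.

Decomposition 3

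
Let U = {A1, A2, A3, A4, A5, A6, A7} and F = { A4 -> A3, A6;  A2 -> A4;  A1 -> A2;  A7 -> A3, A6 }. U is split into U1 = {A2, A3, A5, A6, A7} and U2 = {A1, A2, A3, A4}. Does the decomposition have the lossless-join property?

Common attributes: U1 ∩ U2 = {A2, A3}.
Closure of {A2, A3}: A2 → A4 applies, adding A4; A4 → A3, A6 applies, adding A6. So (A2, A3)⁺ = {A2, A3, A4, A6}.
The closure contains neither all of U1 = {A2, A3, A5, A6, A7} nor all of U2 = {A1, A2, A3, A4}, so the common attributes are not a superkey of either fragment. The join is lossy.

No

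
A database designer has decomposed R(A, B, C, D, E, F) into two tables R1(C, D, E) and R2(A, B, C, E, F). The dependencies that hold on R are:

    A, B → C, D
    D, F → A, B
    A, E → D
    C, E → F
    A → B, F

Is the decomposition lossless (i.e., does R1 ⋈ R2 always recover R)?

Common attributes: R1 ∩ R2 = {C, E}.
Closure of {C, E}: C, E → F applies, adding F. So (C, E)⁺ = {C, E, F}.
The closure contains neither all of R1 = {C, D, E} nor all of R2 = {A, B, C, E, F}, so the common attributes are not a superkey of either fragment. The join is lossy.

No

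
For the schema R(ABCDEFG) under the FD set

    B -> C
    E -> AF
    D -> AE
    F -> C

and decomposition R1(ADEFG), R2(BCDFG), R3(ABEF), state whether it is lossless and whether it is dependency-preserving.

Lossless test (chase): Rows 2 and 3 agree on B; apply B→C and equate their C entries. Rows 1 and 2 agree on D; apply D→AE and equate their AE entries. Rows 1 and 2 agree on F; apply F→C and equate their C entries. Row 2 is now all distinguished symbols — the join is lossless.
Dependency preservation: every FD's attributes lie within a single fragment, so each can be enforced locally — preserved.

lossless and dependency-preserving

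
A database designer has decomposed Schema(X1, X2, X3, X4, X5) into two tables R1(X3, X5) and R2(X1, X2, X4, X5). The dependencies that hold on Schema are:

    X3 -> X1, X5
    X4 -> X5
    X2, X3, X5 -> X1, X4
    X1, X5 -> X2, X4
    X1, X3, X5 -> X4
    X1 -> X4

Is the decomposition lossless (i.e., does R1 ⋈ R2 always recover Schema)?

Common attributes: R1 ∩ R2 = {X5}.
No dependency enlarges {X5}, so (X5)⁺ = {X5}.
The closure contains neither all of R1 = {X3, X5} nor all of R2 = {X1, X2, X4, X5}, so the common attributes are not a superkey of either fragment. The join is lossy.

No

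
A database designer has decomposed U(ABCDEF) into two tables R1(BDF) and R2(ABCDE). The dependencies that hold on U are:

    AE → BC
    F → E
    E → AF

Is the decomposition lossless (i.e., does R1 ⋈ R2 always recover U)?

No

Common attributes: R1 ∩ R2 = {BD}.
No dependency enlarges {BD}, so (BD)⁺ = {BD}.
The closure contains neither all of R1 = {BDF} nor all of R2 = {ABCDE}, so the common attributes are not a superkey of either fragment. The join is lossy.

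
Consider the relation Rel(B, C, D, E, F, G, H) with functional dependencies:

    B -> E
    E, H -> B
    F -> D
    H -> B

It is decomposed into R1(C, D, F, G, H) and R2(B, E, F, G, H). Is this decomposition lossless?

Yes

Common attributes: R1 ∩ R2 = {F, G, H}.
Closure of {F, G, H}: F → D applies, adding D; H → B applies, adding B; B → E applies, adding E. So (F, G, H)⁺ = {B, D, E, F, G, H}.
This closure contains every attribute of R2, so R1 ∩ R2 → R2. The join is lossless.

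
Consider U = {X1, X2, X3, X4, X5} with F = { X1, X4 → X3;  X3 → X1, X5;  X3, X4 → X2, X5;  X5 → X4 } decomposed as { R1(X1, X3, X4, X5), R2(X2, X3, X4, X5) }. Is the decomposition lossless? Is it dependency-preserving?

lossless and dependency-preserving

Lossless test: (X3, X4, X5)⁺ = {X1, X2, X3, X4, X5}, which contains all of one fragment — lossless.
Dependency preservation: every FD's attributes lie within a single fragment, so each can be enforced locally — preserved.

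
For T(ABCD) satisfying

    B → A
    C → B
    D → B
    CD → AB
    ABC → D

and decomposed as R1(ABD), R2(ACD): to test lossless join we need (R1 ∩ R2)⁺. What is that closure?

R1 ∩ R2 = {AD}.
D → B applies, adding B
Closure: {ABD}.

ABD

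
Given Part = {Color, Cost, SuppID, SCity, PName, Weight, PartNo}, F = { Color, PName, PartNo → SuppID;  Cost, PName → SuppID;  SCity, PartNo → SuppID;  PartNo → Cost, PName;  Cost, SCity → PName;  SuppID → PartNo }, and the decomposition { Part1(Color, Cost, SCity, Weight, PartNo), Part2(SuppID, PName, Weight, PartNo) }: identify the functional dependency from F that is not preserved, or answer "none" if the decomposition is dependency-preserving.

Check Cost, PName → SuppID: no single fragment contains all of {Cost, SuppID, PName}, and the restricted closure of {Cost, PName} across the fragments never reaches {SuppID}.
Color, PName, PartNo → SuppID is preserved.
SCity, PartNo → SuppID is preserved.
PartNo → Cost, PName is preserved.
Cost, SCity → PName is preserved.
SuppID → PartNo is preserved.

Cost, PName → SuppID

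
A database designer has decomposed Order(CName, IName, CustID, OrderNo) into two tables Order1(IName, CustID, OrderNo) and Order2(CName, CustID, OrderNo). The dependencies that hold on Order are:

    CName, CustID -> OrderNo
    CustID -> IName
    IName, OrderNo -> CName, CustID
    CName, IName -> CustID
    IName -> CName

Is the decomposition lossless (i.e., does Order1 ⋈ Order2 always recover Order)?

Yes

Common attributes: Order1 ∩ Order2 = {CustID, OrderNo}.
Closure of {CustID, OrderNo}: CustID → IName applies, adding IName; IName, OrderNo → CName, CustID applies, adding CName. So (CustID, OrderNo)⁺ = {CName, IName, CustID, OrderNo}.
This closure contains every attribute of Order1, so Order1 ∩ Order2 → Order1. The join is lossless.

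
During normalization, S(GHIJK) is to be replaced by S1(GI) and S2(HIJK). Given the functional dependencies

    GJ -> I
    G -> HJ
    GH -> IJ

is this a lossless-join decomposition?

No

Common attributes: S1 ∩ S2 = {I}.
No dependency enlarges {I}, so (I)⁺ = {I}.
The closure contains neither all of S1 = {GI} nor all of S2 = {HIJK}, so the common attributes are not a superkey of either fragment. The join is lossy.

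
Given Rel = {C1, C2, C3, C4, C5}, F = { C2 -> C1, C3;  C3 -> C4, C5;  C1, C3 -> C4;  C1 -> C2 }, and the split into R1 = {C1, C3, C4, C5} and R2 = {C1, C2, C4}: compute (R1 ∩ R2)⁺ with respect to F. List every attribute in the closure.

R1 ∩ R2 = {C1, C4}.
C1 → C2 applies, adding C2
C2 → C1, C3 applies, adding C3
C3 → C4, C5 applies, adding C5
Closure: {C1, C2, C3, C4, C5}.

C1, C2, C3, C4, C5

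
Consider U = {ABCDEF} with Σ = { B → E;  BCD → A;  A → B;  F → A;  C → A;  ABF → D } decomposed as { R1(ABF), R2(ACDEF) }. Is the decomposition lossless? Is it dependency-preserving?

lossless but not dependency-preserving

Lossless test: (AF)⁺ = {ABDEF}, which contains all of one fragment — lossless.
Dependency preservation: the restricted closure of {B} across the fragments never reaches {E}, so B → E cannot be enforced without a join — not preserved.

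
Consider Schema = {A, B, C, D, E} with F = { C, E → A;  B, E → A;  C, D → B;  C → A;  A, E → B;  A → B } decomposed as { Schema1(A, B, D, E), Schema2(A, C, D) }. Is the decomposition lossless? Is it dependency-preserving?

lossy but dependency-preserving

Lossless test: (A, D)⁺ = {A, B, D}, which is a superkey of neither fragment — lossy.
Dependency preservation: C, E → A; C, D → B are not contained in any single fragment, but the restricted closure of each left-hand side across the fragments still reaches the right-hand side; the remaining FDs each lie inside some fragment. All dependencies are preserved.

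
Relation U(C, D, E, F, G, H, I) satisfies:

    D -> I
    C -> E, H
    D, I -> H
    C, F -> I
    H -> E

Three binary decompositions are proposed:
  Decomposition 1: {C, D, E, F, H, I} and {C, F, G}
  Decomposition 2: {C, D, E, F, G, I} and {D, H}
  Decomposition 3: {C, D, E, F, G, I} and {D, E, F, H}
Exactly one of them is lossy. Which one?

Decomposition 1

Decomposition 1: common = {C, F}, closure = {C, E, F, H, I} → lossy.
Decomposition 2: common = {D}, closure = {D, E, H, I} → lossless.
Decomposition 3: common = {D, E, F}, closure = {D, E, F, H, I} → lossless.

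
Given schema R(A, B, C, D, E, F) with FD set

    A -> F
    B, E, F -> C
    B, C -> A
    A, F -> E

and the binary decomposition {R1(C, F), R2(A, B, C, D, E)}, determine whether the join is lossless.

Common attributes: R1 ∩ R2 = {C}.
No dependency enlarges {C}, so (C)⁺ = {C}.
The closure contains neither all of R1 = {C, F} nor all of R2 = {A, B, C, D, E}, so the common attributes are not a superkey of either fragment. The join is lossy.

No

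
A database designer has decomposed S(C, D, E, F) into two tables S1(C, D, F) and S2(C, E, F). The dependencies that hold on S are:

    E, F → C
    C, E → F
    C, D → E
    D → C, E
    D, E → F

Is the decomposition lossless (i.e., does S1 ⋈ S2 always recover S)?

No

Common attributes: S1 ∩ S2 = {C, F}.
No dependency enlarges {C, F}, so (C, F)⁺ = {C, F}.
The closure contains neither all of S1 = {C, D, F} nor all of S2 = {C, E, F}, so the common attributes are not a superkey of either fragment. The join is lossy.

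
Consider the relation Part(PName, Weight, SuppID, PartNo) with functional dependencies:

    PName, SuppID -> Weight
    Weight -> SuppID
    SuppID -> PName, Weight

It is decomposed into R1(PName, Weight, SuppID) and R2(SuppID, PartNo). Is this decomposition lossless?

Yes

Common attributes: R1 ∩ R2 = {SuppID}.
Closure of {SuppID}: SuppID → PName, Weight applies, adding PName, Weight. So (SuppID)⁺ = {PName, Weight, SuppID}.
This closure contains every attribute of R1, so R1 ∩ R2 → R1. The join is lossless.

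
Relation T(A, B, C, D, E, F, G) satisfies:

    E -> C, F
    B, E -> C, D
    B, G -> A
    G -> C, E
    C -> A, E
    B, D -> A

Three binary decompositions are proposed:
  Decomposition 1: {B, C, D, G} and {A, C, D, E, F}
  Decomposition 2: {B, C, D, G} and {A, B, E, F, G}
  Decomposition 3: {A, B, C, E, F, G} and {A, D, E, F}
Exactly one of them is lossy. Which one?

Decomposition 1: common = {C, D}, closure = {A, C, D, E, F} → lossless.
Decomposition 2: common = {B, G}, closure = {A, B, C, D, E, F, G} → lossless.
Decomposition 3: common = {A, E, F}, closure = {A, C, E, F} → lossy.

Decomposition 3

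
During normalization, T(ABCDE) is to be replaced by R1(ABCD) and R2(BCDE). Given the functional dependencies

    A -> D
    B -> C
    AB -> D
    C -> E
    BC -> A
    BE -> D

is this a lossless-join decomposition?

Common attributes: R1 ∩ R2 = {BCD}.
Closure of {BCD}: C → E applies, adding E; BC → A applies, adding A. So (BCD)⁺ = {ABCDE}.
This closure contains every attribute of R1, so R1 ∩ R2 → R1. The join is lossless.

Yes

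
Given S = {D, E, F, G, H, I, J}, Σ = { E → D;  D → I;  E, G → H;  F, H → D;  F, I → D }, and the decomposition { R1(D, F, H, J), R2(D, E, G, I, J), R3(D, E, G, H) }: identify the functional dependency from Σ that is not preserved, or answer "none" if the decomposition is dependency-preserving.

F, I → D

Check F, I → D: no single fragment contains all of {D, F, I}, and the restricted closure of {F, I} across the fragments never reaches {D}.
E → D is preserved.
D → I is preserved.
E, G → H is preserved.
F, H → D is preserved.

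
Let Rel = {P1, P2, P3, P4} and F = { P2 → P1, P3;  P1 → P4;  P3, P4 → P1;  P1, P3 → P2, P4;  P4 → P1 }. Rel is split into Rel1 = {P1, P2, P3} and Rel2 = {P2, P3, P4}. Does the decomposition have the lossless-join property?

Common attributes: Rel1 ∩ Rel2 = {P2, P3}.
Closure of {P2, P3}: P2 → P1, P3 applies, adding P1; P1 → P4 applies, adding P4. So (P2, P3)⁺ = {P1, P2, P3, P4}.
This closure contains every attribute of Rel1, so Rel1 ∩ Rel2 → Rel1. The join is lossless.

Yes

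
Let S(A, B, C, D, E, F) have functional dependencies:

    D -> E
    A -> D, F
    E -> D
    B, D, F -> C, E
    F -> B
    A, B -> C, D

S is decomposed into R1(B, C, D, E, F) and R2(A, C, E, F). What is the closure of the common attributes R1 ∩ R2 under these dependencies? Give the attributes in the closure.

R1 ∩ R2 = {C, E, F}.
E → D applies, adding D
F → B applies, adding B
Closure: {B, C, D, E, F}.

B, C, D, E, F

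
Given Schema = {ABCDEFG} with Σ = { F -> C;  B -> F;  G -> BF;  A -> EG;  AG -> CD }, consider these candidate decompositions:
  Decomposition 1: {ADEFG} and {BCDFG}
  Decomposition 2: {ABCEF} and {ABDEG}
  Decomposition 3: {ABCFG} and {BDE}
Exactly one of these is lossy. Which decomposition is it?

Decomposition 3

Decomposition 1: common = {DFG}, closure = {BCDFG} → lossless.
Decomposition 2: common = {ABE}, closure = {ABCDEFG} → lossless.
Decomposition 3: common = {B}, closure = {BCF} → lossy.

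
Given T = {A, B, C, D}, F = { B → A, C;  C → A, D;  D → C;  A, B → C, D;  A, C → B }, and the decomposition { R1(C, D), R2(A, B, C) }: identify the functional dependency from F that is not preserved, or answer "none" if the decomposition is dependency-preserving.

B → A, C lies within R2.
C → A, D: restricted closure across fragments reaches A, D.
D → C lies within R1.
A, B → C, D: restricted closure across fragments reaches C, D.
A, C → B lies within R2.
Every dependency is enforceable on the fragments, so the decomposition is dependency-preserving.

none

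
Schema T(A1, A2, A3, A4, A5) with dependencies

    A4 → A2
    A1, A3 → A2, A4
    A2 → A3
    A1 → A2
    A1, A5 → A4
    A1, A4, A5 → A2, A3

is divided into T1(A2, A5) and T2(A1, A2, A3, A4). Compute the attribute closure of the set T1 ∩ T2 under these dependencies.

A2, A3

T1 ∩ T2 = {A2}.
A2 → A3 applies, adding A3
Closure: {A2, A3}.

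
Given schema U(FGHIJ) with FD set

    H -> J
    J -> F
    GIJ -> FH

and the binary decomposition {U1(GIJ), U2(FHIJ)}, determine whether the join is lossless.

Common attributes: U1 ∩ U2 = {IJ}.
Closure of {IJ}: J → F applies, adding F. So (IJ)⁺ = {FIJ}.
The closure contains neither all of U1 = {GIJ} nor all of U2 = {FHIJ}, so the common attributes are not a superkey of either fragment. The join is lossy.

No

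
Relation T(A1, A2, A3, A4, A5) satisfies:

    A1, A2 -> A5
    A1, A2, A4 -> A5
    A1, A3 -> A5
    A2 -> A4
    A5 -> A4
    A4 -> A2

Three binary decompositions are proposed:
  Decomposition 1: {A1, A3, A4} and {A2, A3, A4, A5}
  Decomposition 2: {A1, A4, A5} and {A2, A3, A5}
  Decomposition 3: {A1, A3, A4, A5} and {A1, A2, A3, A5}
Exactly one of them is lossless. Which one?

Decomposition 1: common = {A3, A4}, closure = {A2, A3, A4} → lossy.
Decomposition 2: common = {A5}, closure = {A2, A4, A5} → lossy.
Decomposition 3: common = {A1, A3, A5}, closure = {A1, A2, A3, A4, A5} → lossless.

Decomposition 3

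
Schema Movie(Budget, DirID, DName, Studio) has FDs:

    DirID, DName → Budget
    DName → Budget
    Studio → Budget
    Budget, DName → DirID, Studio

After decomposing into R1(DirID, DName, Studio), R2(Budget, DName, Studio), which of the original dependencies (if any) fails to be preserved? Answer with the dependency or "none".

DirID, DName → Budget: restricted closure across fragments reaches Budget.
DName → Budget lies within R2.
Studio → Budget lies within R2.
Budget, DName → DirID, Studio: restricted closure across fragments reaches DirID, Studio.
Every dependency is enforceable on the fragments, so the decomposition is dependency-preserving.

none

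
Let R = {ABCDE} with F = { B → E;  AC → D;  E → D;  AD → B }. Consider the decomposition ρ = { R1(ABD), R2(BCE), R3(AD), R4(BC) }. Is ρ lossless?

Chase test. Columns are ABCDE; row i has aⱼ where attribute j ∈ Ri, else bᵢⱼ.
Initial tableau (one row per fragment):
  row 1: a1 a2 b13 a4 b15
  row 2: b21 a2 a3 b24 a5
  row 3: a1 b32 b33 a4 b35
  row 4: b41 a2 a3 b44 b45
Rows 1 and 2 agree on B; apply B→E and equate their E entries.
Rows 1 and 4 agree on B; apply B→E and equate their E entries.
Rows 1 and 2 agree on E; apply E→D and equate their D entries.
Rows 1 and 4 agree on E; apply E→D and equate their D entries.
Rows 1 and 3 agree on AD; apply AD→B and equate their B entries.
Rows 1 and 3 agree on B; apply B→E and equate their E entries.
No row becomes fully distinguished — the join is lossy.

No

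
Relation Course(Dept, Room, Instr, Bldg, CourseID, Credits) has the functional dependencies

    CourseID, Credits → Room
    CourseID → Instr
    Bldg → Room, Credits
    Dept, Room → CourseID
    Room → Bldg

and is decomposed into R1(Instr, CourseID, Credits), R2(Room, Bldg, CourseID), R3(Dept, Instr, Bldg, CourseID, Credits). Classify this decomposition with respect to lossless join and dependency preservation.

lossless and dependency-preserving

Lossless test (chase): Rows 1 and 3 agree on CourseID, Credits; apply CourseID, Credits→Room and equate their Room entries. Rows 1 and 2 agree on CourseID; apply CourseID→Instr and equate their Instr entries. Rows 2 and 3 agree on Bldg; apply Bldg→Room, Credits and equate their Room, Credits entries. Rows 1 and 2 agree on Room; apply Room→Bldg and equate their Bldg entries. Row 3 is now all distinguished symbols — the join is lossless.
Dependency preservation: CourseID, Credits → Room; Bldg → Room, Credits; Dept, Room → CourseID are not contained in any single fragment, but the restricted closure of each left-hand side across the fragments still reaches the right-hand side; the remaining FDs each lie inside some fragment. All dependencies are preserved.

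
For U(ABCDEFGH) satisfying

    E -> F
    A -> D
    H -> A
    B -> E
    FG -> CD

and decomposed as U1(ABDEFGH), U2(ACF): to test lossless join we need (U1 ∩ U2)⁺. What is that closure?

ADF

U1 ∩ U2 = {AF}.
A → D applies, adding D
Closure: {ADF}.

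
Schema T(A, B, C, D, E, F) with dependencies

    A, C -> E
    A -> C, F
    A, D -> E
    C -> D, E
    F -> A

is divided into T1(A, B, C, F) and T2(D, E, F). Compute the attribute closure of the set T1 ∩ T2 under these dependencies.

T1 ∩ T2 = {F}.
F → A applies, adding A
A → C, F applies, adding C
C → D, E applies, adding D, E
Closure: {A, C, D, E, F}.

A, C, D, E, F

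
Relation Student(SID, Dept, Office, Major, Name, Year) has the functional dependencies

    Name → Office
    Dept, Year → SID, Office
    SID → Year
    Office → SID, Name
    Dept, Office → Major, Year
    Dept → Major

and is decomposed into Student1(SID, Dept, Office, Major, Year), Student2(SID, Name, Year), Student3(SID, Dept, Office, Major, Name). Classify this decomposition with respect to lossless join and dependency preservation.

Lossless test (chase): Rows 2 and 3 agree on Name; apply Name→Office and equate their Office entries. Rows 1 and 3 agree on SID; apply SID→Year and equate their Year entries. Rows 1 and 2 agree on Office; apply Office→SID, Name and equate their SID, Name entries. Row 1 is now all distinguished symbols — the join is lossless.
Dependency preservation: every FD's attributes lie within a single fragment, so each can be enforced locally — preserved.

lossless and dependency-preserving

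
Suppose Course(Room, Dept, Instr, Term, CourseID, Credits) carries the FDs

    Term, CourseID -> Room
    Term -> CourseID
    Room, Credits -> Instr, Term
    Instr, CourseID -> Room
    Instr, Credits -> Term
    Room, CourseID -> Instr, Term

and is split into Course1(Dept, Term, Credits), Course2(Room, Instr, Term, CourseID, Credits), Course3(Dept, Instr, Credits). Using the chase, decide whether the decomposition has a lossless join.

Yes

Chase test. Columns are Room, Dept, Instr, Term, CourseID, Credits; row i has aⱼ where attribute j ∈ Coursei, else bᵢⱼ.
Initial tableau (one row per fragment):
  row 1: b11 a2 b13 a4 b15 a6
  row 2: a1 b22 a3 a4 a5 a6
  row 3: b31 a2 a3 b34 b35 a6
Rows 1 and 2 agree on Term; apply Term→CourseID and equate their CourseID entries.
Rows 2 and 3 agree on Instr, Credits; apply Instr, Credits→Term and equate their Term entries.
Rows 1 and 2 agree on Term, CourseID; apply Term, CourseID→Room and equate their Room entries.
Rows 1 and 3 agree on Term; apply Term→CourseID and equate their CourseID entries.
Rows 1 and 2 agree on Room, Credits; apply Room, Credits→Instr, Term and equate their Instr, Term entries.
Rows 1 and 3 agree on Instr, CourseID; apply Instr, CourseID→Room and equate their Room entries.
Row 1 is now all distinguished symbols — the join is lossless.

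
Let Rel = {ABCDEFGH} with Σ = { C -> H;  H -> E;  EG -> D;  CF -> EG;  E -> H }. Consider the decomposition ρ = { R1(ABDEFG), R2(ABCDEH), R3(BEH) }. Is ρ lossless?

No

Chase test. Columns are ABCDEFGH; row i has aⱼ where attribute j ∈ Ri, else bᵢⱼ.
Initial tableau (one row per fragment):
  row 1: a1 a2 b13 a4 a5 a6 a7 b18
  row 2: a1 a2 a3 a4 a5 b26 b27 a8
  row 3: b31 a2 b33 b34 a5 b36 b37 a8
Rows 1 and 2 agree on E; apply E→H and equate their H entries.
No row becomes fully distinguished — the join is lossy.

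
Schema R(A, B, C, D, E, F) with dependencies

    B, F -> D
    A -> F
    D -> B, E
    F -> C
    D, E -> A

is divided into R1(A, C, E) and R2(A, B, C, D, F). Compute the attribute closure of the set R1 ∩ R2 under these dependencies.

R1 ∩ R2 = {A, C}.
A → F applies, adding F
Closure: {A, C, F}.

A, C, F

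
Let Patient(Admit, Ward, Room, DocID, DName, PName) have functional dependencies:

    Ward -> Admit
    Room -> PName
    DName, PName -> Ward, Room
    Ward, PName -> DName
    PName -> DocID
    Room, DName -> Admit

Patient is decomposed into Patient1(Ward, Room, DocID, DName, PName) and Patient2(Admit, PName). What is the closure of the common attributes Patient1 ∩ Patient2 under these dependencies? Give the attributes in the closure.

Patient1 ∩ Patient2 = {PName}.
PName → DocID applies, adding DocID
Closure: {DocID, PName}.

DocID, PName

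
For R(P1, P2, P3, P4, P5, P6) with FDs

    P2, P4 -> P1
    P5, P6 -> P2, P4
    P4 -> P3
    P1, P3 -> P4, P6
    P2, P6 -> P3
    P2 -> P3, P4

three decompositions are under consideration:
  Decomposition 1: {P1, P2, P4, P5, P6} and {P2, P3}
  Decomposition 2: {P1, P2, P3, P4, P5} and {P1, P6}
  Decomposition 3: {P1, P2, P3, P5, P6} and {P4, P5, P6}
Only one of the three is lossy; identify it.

Decomposition 2

Decomposition 1: common = {P2}, closure = {P1, P2, P3, P4, P6} → lossless.
Decomposition 2: common = {P1}, closure = {P1} → lossy.
Decomposition 3: common = {P5, P6}, closure = {P1, P2, P3, P4, P5, P6} → lossless.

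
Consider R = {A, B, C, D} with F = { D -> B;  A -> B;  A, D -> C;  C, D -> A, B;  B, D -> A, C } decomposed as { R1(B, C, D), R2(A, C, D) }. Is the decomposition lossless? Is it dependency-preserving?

Lossless test: (C, D)⁺ = {A, B, C, D}, which contains all of one fragment — lossless.
Dependency preservation: the restricted closure of {A} across the fragments never reaches {B}, so A → B cannot be enforced without a join — not preserved.

lossless but not dependency-preserving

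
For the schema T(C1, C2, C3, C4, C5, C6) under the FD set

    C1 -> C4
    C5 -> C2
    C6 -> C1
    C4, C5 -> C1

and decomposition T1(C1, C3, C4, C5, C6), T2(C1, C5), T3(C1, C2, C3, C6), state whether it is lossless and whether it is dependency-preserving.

lossy and not dependency-preserving

Lossless test (chase): Rows 1 and 2 agree on C1; apply C1→C4 and equate their C4 entries. Rows 1 and 3 agree on C1; apply C1→C4 and equate their C4 entries. Rows 1 and 2 agree on C5; apply C5→C2 and equate their C2 entries. No row becomes fully distinguished — the join is lossy.
Dependency preservation: the restricted closure of {C5} across the fragments never reaches {C2}, so C5 → C2 cannot be enforced without a join — not preserved.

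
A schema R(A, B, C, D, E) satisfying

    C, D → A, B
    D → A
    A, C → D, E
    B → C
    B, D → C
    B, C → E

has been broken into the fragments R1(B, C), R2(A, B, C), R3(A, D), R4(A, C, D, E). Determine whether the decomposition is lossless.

Chase test. Columns are A, B, C, D, E; row i has aⱼ where attribute j ∈ Ri, else bᵢⱼ.
Initial tableau (one row per fragment):
  row 1: b11 a2 a3 b14 b15
  row 2: a1 a2 a3 b24 b25
  row 3: a1 b32 b33 a4 b35
  row 4: a1 b42 a3 a4 a5
Rows 2 and 4 agree on A, C; apply A, C→D, E and equate their D, E entries.
Rows 1 and 2 agree on B, C; apply B, C→E and equate their E entries.
Rows 2 and 4 agree on C, D; apply C, D→A, B and equate their A, B entries.
Row 2 is now all distinguished symbols — the join is lossless.

Yes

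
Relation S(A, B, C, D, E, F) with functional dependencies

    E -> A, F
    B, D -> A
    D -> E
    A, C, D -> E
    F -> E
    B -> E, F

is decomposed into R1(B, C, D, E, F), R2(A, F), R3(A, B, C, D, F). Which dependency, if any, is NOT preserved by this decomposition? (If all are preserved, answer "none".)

E → A, F: restricted closure across fragments reaches A, F.
B, D → A lies within R3.
D → E lies within R1.
A, C, D → E: restricted closure across fragments reaches E.
F → E lies within R1.
B → E, F lies within R1.
Every dependency is enforceable on the fragments, so the decomposition is dependency-preserving.

none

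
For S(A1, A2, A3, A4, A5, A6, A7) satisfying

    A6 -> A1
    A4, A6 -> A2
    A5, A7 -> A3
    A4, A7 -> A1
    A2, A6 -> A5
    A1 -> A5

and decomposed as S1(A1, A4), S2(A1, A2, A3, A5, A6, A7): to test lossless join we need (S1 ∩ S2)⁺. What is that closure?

A1, A5

S1 ∩ S2 = {A1}.
A1 → A5 applies, adding A5
Closure: {A1, A5}.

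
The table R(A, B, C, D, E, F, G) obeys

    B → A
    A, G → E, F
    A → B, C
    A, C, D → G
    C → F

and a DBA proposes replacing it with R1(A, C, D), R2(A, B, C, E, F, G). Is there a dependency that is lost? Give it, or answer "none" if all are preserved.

Check A, C, D → G: no single fragment contains all of {A, C, D, G}, and the restricted closure of {A, C, D} across the fragments never reaches {G}.
B → A is preserved.
A, G → E, F is preserved.
A → B, C is preserved.
C → F is preserved.

A, C, D → G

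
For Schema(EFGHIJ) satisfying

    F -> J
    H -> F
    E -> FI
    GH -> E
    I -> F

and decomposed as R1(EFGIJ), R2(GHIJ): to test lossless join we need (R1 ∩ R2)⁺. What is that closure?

FGIJ

R1 ∩ R2 = {GIJ}.
I → F applies, adding F
Closure: {FGIJ}.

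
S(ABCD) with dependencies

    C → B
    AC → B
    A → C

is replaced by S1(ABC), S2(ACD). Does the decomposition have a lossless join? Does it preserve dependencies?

lossless and dependency-preserving

Lossless test: (AC)⁺ = {ABC}, which contains all of one fragment — lossless.
Dependency preservation: every FD's attributes lie within a single fragment, so each can be enforced locally — preserved.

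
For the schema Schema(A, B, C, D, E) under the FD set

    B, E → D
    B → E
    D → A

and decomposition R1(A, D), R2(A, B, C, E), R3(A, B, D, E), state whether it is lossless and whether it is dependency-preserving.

Lossless test (chase): Rows 2 and 3 agree on B, E; apply B, E→D and equate their D entries. Row 2 is now all distinguished symbols — the join is lossless.
Dependency preservation: every FD's attributes lie within a single fragment, so each can be enforced locally — preserved.

lossless and dependency-preserving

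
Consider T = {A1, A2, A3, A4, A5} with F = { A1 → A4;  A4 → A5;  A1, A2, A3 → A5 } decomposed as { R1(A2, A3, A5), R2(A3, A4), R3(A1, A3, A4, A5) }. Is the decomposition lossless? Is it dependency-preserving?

lossy but dependency-preserving

Lossless test (chase): Rows 2 and 3 agree on A4; apply A4→A5 and equate their A5 entries. No row becomes fully distinguished — the join is lossy.
Dependency preservation: A1, A2, A3 → A5 is not contained in any single fragment, but the restricted closure of its left-hand side across the fragments still reaches the right-hand side; the remaining FDs each lie inside some fragment. All dependencies are preserved.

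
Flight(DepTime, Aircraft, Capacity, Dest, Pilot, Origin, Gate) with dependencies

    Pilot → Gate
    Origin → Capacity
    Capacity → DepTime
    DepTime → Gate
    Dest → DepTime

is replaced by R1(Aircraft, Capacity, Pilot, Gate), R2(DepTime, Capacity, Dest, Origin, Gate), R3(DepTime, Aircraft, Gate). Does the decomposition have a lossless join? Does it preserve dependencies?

lossy but dependency-preserving

Lossless test (chase): Rows 1 and 2 agree on Capacity; apply Capacity→DepTime and equate their DepTime entries. No row becomes fully distinguished — the join is lossy.
Dependency preservation: every FD's attributes lie within a single fragment, so each can be enforced locally — preserved.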